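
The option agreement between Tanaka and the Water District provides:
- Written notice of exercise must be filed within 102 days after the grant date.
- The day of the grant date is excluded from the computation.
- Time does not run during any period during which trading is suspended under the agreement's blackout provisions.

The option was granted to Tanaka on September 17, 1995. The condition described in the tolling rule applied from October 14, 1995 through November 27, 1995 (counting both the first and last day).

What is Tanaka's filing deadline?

February 11, 1996

102 days after September 17, 1995 is December 28, 1995.
From October 14, 1995 through November 27, 1995 inclusive is 45 days; tolling adds 45 days: December 28, 1995 + 45 days = February 11, 1996.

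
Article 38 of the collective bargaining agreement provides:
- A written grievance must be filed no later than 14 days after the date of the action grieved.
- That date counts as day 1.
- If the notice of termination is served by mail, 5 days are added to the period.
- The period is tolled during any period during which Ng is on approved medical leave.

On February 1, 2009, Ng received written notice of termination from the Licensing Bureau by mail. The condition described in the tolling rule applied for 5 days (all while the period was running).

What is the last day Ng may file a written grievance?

Counting February 1, 2009 as day 1, day 14 is February 14, 2009.
Service was by mail, adding 5 days: February 14, 2009 + 5 days = February 19, 2009.
Tolling adds 5 days: February 19, 2009 + 5 days = February 24, 2009.

February 24, 2009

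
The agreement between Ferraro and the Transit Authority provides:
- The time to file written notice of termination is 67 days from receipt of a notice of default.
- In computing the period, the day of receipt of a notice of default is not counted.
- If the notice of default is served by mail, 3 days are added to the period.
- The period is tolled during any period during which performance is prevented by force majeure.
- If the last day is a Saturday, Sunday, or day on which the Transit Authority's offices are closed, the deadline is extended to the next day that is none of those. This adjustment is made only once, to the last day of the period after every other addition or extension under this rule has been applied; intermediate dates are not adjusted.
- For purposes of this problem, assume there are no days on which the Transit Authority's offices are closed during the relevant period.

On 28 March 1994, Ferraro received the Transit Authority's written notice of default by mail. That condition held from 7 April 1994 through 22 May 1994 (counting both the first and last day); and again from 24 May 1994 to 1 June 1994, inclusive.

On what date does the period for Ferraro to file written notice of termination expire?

August 1, 1994

67 days after 28 March 1994 is June 3, 1994.
Service was by mail, adding 3 days: June 3, 1994 + 3 days = June 6, 1994.
From April 7, 1994 through May 22, 1994 inclusive is 46 days; tolling adds 46 days: June 6, 1994 + 46 days = July 22, 1994.
From May 24, 1994 through June 1, 1994 inclusive is 9 days; tolling adds 9 days: July 22, 1994 + 9 days = July 31, 1994.
July 31, 1994 is Sunday. The next qualifying day is August 1, 1994.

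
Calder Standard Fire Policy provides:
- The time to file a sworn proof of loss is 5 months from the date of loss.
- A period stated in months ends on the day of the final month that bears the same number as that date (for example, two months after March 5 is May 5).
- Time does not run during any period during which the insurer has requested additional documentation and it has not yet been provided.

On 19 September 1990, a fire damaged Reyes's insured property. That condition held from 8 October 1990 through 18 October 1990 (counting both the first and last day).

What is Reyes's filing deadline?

5 months after 19 September 1990 is February 19, 1991.
From October 8, 1990 through October 18, 1990 inclusive is 11 days; tolling adds 11 days: February 19, 1991 + 11 days = March 2, 1991.

March 2, 1991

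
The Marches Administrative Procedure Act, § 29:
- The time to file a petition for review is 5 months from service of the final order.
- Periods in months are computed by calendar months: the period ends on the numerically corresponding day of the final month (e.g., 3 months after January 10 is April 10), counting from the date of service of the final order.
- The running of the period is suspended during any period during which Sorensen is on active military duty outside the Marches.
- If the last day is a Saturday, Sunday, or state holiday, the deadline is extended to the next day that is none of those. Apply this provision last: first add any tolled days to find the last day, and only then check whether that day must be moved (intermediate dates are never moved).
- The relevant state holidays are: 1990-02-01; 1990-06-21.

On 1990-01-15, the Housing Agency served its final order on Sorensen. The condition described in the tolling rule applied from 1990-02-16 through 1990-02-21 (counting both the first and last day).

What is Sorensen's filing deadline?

June 22, 1990

5 months after 1990-01-15 is June 15, 1990.
From February 16, 1990 through February 21, 1990 inclusive is 6 days; tolling adds 6 days: June 15, 1990 + 6 days = June 21, 1990.
June 21, 1990 is a listed holiday. The next qualifying day is June 22, 1990.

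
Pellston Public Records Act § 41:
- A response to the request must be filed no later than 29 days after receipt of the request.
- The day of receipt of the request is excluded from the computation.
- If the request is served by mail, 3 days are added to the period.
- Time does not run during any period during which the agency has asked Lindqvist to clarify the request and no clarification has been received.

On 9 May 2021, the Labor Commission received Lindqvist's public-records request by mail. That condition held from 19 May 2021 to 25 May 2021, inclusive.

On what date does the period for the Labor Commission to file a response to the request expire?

29 days after 9 May 2021 is June 7, 2021.
Service was by mail, adding 3 days: June 7, 2021 + 3 days = June 10, 2021.
From May 19, 2021 through May 25, 2021 inclusive is 7 days; tolling adds 7 days: June 10, 2021 + 7 days = June 17, 2021.

June 17, 2021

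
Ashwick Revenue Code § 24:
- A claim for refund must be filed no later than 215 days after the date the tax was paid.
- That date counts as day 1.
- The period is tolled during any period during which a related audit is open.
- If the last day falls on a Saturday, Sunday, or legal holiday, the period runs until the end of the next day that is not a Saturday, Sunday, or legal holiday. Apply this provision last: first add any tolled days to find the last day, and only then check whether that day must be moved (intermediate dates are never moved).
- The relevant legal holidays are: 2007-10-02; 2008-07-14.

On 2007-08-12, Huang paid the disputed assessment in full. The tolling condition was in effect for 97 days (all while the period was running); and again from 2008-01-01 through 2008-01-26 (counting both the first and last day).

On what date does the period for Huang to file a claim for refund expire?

July 15, 2008

Counting 2007-08-12 as day 1, day 215 is March 13, 2008.
Tolling adds 97 days: March 13, 2008 + 97 days = June 18, 2008.
From January 1, 2008 through January 26, 2008 inclusive is 26 days; tolling adds 26 days: June 18, 2008 + 26 days = July 14, 2008.
July 14, 2008 is a listed holiday. The next qualifying day is July 15, 2008.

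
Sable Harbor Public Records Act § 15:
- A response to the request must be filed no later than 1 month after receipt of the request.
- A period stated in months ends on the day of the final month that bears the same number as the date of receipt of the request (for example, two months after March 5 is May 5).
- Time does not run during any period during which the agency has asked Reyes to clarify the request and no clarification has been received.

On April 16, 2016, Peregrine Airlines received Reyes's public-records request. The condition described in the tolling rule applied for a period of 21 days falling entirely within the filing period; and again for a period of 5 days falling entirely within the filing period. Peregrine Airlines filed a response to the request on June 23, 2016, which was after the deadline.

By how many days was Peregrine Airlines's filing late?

12 days

1 month after April 16, 2016 is May 16, 2016.
Tolling adds 21 days: May 16, 2016 + 21 days = June 6, 2016.
Tolling adds 5 days: June 6, 2016 + 5 days = June 11, 2016.
The deadline is June 11, 2016; from June 11, 2016 to June 23, 2016 is 12 days.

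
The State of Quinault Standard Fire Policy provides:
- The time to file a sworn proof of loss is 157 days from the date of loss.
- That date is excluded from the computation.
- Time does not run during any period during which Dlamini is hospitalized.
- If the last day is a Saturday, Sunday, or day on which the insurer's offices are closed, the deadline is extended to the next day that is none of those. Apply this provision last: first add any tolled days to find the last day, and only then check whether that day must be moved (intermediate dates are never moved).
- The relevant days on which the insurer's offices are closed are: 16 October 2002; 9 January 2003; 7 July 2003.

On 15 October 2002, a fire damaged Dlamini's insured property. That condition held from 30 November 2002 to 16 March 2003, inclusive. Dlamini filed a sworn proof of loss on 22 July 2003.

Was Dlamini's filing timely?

157 days after 15 October 2002 is March 21, 2003.
From November 30, 2002 through March 16, 2003 inclusive is 107 days; tolling adds 107 days: March 21, 2003 + 107 days = July 6, 2003.
July 6, 2003 is Sunday; July 7, 2003 is a listed holiday. The next qualifying day is July 8, 2003.
The deadline is July 8, 2003; the filing on July 22, 2003 is after that date.

No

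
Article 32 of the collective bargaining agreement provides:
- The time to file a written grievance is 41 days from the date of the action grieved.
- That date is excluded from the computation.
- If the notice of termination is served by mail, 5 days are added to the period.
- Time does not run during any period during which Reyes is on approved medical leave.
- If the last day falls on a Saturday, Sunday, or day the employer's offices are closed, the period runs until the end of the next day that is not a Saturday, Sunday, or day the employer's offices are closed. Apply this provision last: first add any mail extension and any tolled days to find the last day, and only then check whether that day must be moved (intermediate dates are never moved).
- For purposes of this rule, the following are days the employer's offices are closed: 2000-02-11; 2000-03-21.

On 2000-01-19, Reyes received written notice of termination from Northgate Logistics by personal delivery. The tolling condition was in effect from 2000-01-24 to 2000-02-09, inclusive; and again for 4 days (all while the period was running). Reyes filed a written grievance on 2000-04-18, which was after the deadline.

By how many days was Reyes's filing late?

41 days after 2000-01-19 is February 29, 2000.
Service was not by mail, so no mail extension applies.
From January 24, 2000 through February 9, 2000 inclusive is 17 days; tolling adds 17 days: February 29, 2000 + 17 days = March 17, 2000.
Tolling adds 4 days: March 17, 2000 + 4 days = March 21, 2000.
March 21, 2000 is a listed holiday. The next qualifying day is March 22, 2000.
The deadline is March 22, 2000; from March 22, 2000 to April 18, 2000 is 27 days.

27 days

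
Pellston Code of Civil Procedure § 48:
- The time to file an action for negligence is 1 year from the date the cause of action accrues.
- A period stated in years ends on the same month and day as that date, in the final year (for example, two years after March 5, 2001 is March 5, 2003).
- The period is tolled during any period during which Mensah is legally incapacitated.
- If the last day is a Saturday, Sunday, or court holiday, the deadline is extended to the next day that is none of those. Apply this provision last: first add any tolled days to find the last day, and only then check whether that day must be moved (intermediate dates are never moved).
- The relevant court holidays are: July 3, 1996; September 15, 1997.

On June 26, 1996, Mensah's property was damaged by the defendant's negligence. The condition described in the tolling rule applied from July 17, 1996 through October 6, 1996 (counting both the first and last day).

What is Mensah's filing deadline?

September 16, 1997

1 year after June 26, 1996 is June 26, 1997.
From July 17, 1996 through October 6, 1996 inclusive is 82 days; tolling adds 82 days: June 26, 1997 + 82 days = September 16, 1997.
September 16, 1997 is a Tuesday and not a court holiday, so no extension applies.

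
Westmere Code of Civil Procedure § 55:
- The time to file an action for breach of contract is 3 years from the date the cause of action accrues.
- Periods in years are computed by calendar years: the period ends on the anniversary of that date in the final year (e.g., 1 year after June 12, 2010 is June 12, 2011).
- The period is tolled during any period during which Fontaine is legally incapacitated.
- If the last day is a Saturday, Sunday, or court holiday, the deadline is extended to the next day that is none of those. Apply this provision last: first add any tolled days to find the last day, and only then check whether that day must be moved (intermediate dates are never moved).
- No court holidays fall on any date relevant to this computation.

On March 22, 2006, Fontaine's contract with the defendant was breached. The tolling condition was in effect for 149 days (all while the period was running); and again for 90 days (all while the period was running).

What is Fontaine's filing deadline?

3 years after March 22, 2006 is March 22, 2009.
Tolling adds 149 days: March 22, 2009 + 149 days = August 18, 2009.
Tolling adds 90 days: August 18, 2009 + 90 days = November 16, 2009.
November 16, 2009 is a Monday and not a court holiday, so no extension applies.

November 16, 2009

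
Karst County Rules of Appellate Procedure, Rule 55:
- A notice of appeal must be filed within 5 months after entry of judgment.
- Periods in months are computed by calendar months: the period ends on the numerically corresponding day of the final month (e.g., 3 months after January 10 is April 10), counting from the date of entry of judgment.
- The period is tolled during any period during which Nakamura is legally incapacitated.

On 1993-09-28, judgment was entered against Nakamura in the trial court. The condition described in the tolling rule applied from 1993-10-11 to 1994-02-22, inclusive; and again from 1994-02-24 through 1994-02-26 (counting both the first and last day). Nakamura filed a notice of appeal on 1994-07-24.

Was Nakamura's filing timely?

No

5 months after 1993-09-28 is February 28, 1994.
From October 11, 1993 through February 22, 1994 inclusive is 135 days; tolling adds 135 days: February 28, 1994 + 135 days = July 13, 1994.
From February 24, 1994 through February 26, 1994 inclusive is 3 days; tolling adds 3 days: July 13, 1994 + 3 days = July 16, 1994.
The deadline is July 16, 1994; the filing on July 24, 1994 is after that date.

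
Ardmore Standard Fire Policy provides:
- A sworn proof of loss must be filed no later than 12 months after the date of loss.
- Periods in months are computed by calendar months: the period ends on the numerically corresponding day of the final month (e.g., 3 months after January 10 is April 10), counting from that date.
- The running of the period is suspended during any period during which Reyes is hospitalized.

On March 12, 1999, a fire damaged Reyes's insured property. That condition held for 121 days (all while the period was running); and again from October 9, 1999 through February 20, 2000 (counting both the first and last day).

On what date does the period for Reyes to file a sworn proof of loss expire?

November 23, 2000

12 months after March 12, 1999 is March 12, 2000.
Tolling adds 121 days: March 12, 2000 + 121 days = July 11, 2000.
From October 9, 1999 through February 20, 2000 inclusive is 135 days; tolling adds 135 days: July 11, 2000 + 135 days = November 23, 2000.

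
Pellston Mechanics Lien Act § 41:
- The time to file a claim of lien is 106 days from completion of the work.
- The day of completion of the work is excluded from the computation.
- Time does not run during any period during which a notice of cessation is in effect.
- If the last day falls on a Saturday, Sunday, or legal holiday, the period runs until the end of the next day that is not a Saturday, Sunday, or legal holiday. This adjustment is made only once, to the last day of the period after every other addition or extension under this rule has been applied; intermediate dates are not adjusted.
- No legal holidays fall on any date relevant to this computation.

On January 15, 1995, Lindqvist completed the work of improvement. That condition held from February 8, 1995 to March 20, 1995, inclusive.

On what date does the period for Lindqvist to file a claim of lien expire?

June 12, 1995

106 days after January 15, 1995 is May 1, 1995.
From February 8, 1995 through March 20, 1995 inclusive is 41 days; tolling adds 41 days: May 1, 1995 + 41 days = June 11, 1995.
June 11, 1995 is Sunday. The next qualifying day is June 12, 1995.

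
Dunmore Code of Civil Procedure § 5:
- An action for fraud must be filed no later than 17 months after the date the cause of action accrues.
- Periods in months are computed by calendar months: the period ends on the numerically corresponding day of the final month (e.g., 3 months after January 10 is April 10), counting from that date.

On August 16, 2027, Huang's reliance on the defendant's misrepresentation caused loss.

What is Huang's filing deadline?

January 16, 2029

17 months after August 16, 2027 is January 16, 2029.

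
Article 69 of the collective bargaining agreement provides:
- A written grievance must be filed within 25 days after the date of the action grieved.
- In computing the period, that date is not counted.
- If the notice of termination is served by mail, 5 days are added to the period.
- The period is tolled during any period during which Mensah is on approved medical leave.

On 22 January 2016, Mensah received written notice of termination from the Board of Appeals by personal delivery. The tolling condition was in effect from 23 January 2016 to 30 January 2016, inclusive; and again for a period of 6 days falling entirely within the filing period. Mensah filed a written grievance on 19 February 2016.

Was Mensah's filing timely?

Yes

25 days after 22 January 2016 is February 16, 2016.
Service was not by mail, so no mail extension applies.
From January 23, 2016 through January 30, 2016 inclusive is 8 days; tolling adds 8 days: February 16, 2016 + 8 days = February 24, 2016.
Tolling adds 6 days: February 24, 2016 + 6 days = March 1, 2016.
The deadline is March 1, 2016; the filing on February 19, 2016 is on or before that date.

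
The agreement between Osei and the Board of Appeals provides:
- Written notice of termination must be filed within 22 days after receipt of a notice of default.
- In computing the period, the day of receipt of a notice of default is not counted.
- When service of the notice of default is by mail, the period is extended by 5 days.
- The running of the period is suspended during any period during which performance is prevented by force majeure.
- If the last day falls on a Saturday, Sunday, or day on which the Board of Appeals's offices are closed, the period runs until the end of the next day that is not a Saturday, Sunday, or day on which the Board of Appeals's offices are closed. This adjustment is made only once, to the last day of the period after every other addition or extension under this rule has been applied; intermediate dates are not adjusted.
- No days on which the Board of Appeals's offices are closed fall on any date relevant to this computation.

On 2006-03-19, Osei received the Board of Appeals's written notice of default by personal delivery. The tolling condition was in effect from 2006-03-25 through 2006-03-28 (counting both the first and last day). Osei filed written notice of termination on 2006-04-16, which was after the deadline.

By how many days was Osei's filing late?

2 days

22 days after 2006-03-19 is April 10, 2006.
Service was not by mail, so no mail extension applies.
From March 25, 2006 through March 28, 2006 inclusive is 4 days; tolling adds 4 days: April 10, 2006 + 4 days = April 14, 2006.
April 14, 2006 is a Friday and not a day on which the Board of Appeals's offices are closed, so no extension applies.
The deadline is April 14, 2006; from April 14, 2006 to April 16, 2006 is 2 days.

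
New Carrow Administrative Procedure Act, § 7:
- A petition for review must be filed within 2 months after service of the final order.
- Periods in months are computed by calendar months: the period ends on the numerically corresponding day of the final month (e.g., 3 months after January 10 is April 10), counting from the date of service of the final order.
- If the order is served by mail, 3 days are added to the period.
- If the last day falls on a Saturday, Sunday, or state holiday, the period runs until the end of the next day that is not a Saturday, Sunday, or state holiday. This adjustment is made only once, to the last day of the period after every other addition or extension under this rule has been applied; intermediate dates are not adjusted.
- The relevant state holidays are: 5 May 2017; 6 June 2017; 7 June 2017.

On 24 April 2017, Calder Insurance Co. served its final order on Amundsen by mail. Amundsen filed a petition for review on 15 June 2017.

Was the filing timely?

Yes

2 months after 24 April 2017 is June 24, 2017.
Service was by mail, adding 3 days: June 24, 2017 + 3 days = June 27, 2017.
June 27, 2017 is a Tuesday and not a state holiday, so no extension applies.
The deadline is June 27, 2017; the filing on June 15, 2017 is on or before that date.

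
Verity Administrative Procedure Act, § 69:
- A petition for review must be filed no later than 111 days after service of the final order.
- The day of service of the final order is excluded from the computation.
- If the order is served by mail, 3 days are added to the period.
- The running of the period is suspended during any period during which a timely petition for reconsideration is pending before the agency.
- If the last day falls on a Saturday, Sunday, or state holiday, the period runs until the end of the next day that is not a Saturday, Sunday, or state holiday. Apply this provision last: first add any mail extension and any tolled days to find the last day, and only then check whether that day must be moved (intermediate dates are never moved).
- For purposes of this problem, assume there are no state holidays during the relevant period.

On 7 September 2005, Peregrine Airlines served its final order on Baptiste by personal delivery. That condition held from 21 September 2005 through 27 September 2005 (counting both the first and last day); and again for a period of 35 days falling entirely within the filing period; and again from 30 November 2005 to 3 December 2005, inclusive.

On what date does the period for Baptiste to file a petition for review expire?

February 13, 2006

111 days after 7 September 2005 is December 27, 2005.
Service was not by mail, so no mail extension applies.
From September 21, 2005 through September 27, 2005 inclusive is 7 days; tolling adds 7 days: December 27, 2005 + 7 days = January 3, 2006.
Tolling adds 35 days: January 3, 2006 + 35 days = February 7, 2006.
From November 30, 2005 through December 3, 2005 inclusive is 4 days; tolling adds 4 days: February 7, 2006 + 4 days = February 11, 2006.
February 11, 2006 is Saturday; February 12, 2006 is Sunday. The next qualifying day is February 13, 2006.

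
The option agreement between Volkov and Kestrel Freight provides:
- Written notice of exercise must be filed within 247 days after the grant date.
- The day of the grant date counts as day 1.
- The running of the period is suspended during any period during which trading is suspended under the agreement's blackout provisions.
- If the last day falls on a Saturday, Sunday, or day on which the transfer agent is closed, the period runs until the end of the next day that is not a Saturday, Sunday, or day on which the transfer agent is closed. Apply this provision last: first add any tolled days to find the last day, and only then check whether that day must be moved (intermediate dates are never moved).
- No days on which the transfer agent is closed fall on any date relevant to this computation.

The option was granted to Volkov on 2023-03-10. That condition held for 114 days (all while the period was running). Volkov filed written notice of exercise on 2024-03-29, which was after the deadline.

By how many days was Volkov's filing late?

25 days

Counting 2023-03-10 as day 1, day 247 is November 11, 2023.
Tolling adds 114 days: November 11, 2023 + 114 days = March 4, 2024.
March 4, 2024 is a Monday and not a day on which the transfer agent is closed, so no extension applies.
The deadline is March 4, 2024; from March 4, 2024 to March 29, 2024 is 25 days.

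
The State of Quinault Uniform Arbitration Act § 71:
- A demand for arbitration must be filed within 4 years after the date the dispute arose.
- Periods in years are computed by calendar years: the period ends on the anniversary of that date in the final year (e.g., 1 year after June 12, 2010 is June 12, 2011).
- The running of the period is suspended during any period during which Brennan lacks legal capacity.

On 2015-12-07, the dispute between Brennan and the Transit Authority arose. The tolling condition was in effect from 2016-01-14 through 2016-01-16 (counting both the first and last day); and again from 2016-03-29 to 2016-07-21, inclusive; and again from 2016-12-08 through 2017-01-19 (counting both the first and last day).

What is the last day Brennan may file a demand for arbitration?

4 years after 2015-12-07 is December 7, 2019.
From January 14, 2016 through January 16, 2016 inclusive is 3 days; tolling adds 3 days: December 7, 2019 + 3 days = December 10, 2019.
From March 29, 2016 through July 21, 2016 inclusive is 115 days; tolling adds 115 days: December 10, 2019 + 115 days = April 3, 2020.
From December 8, 2016 through January 19, 2017 inclusive is 43 days; tolling adds 43 days: April 3, 2020 + 43 days = May 16, 2020.

May 16, 2020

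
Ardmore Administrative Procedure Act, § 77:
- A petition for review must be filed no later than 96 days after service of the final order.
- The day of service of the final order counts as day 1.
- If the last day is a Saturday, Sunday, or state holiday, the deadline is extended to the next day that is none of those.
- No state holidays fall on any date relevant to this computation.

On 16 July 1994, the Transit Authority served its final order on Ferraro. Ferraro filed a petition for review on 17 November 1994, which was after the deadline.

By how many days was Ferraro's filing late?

Counting 16 July 1994 as day 1, day 96 is October 19, 1994.
October 19, 1994 is a Wednesday and not a state holiday, so no extension applies.
The deadline is October 19, 1994; from October 19, 1994 to November 17, 1994 is 29 days.

29 days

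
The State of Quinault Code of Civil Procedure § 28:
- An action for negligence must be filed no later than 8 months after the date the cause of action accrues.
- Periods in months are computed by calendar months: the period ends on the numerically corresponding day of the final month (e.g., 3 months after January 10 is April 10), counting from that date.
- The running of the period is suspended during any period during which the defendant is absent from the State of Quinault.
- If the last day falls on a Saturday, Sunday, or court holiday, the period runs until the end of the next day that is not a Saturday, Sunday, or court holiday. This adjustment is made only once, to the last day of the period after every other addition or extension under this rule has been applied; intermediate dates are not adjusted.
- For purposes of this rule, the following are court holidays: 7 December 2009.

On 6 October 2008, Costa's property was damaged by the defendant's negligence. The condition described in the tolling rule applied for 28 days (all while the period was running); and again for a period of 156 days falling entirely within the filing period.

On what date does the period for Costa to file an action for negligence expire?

8 months after 6 October 2008 is June 6, 2009.
Tolling adds 28 days: June 6, 2009 + 28 days = July 4, 2009.
Tolling adds 156 days: July 4, 2009 + 156 days = December 7, 2009.
December 7, 2009 is a listed holiday. The next qualifying day is December 8, 2009.

December 8, 2009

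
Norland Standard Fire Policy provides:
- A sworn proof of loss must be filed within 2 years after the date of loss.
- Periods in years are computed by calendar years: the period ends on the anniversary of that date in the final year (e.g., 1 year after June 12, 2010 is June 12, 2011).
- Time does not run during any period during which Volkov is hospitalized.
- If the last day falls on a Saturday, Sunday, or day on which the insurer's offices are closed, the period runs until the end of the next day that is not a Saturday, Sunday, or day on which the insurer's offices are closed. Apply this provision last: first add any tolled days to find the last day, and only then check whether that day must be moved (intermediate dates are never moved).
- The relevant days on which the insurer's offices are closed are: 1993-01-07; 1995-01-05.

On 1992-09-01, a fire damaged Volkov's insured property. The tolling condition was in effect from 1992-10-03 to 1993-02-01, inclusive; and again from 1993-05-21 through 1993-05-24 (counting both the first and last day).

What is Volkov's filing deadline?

January 6, 1995

2 years after 1992-09-01 is September 1, 1994.
From October 3, 1992 through February 1, 1993 inclusive is 122 days; tolling adds 122 days: September 1, 1994 + 122 days = January 1, 1995.
From May 21, 1993 through May 24, 1993 inclusive is 4 days; tolling adds 4 days: January 1, 1995 + 4 days = January 5, 1995.
January 5, 1995 is a listed holiday. The next qualifying day is January 6, 1995.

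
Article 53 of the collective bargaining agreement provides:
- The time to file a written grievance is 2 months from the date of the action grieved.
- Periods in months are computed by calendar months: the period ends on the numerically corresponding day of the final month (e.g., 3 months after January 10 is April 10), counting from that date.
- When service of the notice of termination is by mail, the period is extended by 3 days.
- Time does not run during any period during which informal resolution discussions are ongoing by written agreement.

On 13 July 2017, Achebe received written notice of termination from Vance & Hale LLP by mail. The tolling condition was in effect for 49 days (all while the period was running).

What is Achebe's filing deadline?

November 4, 2017

2 months after 13 July 2017 is September 13, 2017.
Service was by mail, adding 3 days: September 13, 2017 + 3 days = September 16, 2017.
Tolling adds 49 days: September 16, 2017 + 49 days = November 4, 2017.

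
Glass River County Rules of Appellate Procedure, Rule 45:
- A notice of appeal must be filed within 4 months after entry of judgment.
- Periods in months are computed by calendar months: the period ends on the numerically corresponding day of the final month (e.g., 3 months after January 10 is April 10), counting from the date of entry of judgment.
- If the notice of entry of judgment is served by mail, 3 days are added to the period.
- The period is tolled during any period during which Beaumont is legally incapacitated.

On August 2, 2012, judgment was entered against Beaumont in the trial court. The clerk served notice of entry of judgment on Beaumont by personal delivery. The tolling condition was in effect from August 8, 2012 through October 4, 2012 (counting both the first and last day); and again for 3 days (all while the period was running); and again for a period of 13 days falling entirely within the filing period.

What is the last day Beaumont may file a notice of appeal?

February 14, 2013

4 months after August 2, 2012 is December 2, 2012.
Service was not by mail, so no mail extension applies.
From August 8, 2012 through October 4, 2012 inclusive is 58 days; tolling adds 58 days: December 2, 2012 + 58 days = January 29, 2013.
Tolling adds 3 days: January 29, 2013 + 3 days = February 1, 2013.
Tolling adds 13 days: February 1, 2013 + 13 days = February 14, 2013.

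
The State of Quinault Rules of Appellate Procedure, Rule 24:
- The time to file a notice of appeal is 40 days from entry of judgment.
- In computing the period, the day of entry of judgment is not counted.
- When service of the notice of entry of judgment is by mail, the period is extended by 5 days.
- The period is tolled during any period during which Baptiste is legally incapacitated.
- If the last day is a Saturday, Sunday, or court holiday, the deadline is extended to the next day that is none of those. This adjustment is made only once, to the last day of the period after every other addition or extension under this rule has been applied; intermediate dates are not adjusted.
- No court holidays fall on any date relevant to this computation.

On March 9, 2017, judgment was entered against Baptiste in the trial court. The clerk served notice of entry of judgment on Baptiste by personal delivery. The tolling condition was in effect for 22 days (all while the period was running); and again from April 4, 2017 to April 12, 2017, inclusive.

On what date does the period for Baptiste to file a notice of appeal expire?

40 days after March 9, 2017 is April 18, 2017.
Service was not by mail, so no mail extension applies.
Tolling adds 22 days: April 18, 2017 + 22 days = May 10, 2017.
From April 4, 2017 through April 12, 2017 inclusive is 9 days; tolling adds 9 days: May 10, 2017 + 9 days = May 19, 2017.
May 19, 2017 is a Friday and not a court holiday, so no extension applies.

May 19, 2017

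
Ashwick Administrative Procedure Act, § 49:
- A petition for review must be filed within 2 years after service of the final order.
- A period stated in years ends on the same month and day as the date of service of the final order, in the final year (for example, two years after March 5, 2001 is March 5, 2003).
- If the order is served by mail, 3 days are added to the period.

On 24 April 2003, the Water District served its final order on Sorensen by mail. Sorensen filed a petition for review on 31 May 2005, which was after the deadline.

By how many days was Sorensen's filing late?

2 years after 24 April 2003 is April 24, 2005.
Service was by mail, adding 3 days: April 24, 2005 + 3 days = April 27, 2005.
The deadline is April 27, 2005; from April 27, 2005 to May 31, 2005 is 34 days.

34 days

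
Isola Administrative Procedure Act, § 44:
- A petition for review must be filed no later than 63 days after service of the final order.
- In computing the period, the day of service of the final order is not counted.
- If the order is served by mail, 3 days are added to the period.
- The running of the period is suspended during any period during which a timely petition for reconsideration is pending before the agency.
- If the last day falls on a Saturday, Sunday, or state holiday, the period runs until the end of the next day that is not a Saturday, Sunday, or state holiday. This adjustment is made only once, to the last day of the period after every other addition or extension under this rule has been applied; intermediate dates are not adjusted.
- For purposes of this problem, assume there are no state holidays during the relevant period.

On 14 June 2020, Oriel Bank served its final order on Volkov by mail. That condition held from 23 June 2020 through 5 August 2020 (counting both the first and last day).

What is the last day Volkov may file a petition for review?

63 days after 14 June 2020 is August 16, 2020.
Service was by mail, adding 3 days: August 16, 2020 + 3 days = August 19, 2020.
From June 23, 2020 through August 5, 2020 inclusive is 44 days; tolling adds 44 days: August 19, 2020 + 44 days = October 2, 2020.
October 2, 2020 is a Friday and not a state holiday, so no extension applies.

October 2, 2020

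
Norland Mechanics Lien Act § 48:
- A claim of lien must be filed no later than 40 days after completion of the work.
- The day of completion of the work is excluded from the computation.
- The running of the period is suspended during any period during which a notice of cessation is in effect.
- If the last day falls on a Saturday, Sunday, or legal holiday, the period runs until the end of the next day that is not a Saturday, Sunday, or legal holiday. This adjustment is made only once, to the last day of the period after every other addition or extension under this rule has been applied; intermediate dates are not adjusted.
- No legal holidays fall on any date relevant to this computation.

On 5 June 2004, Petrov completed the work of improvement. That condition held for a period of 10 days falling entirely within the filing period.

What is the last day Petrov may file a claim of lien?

40 days after 5 June 2004 is July 15, 2004.
Tolling adds 10 days: July 15, 2004 + 10 days = July 25, 2004.
July 25, 2004 is Sunday. The next qualifying day is July 26, 2004.

July 26, 2004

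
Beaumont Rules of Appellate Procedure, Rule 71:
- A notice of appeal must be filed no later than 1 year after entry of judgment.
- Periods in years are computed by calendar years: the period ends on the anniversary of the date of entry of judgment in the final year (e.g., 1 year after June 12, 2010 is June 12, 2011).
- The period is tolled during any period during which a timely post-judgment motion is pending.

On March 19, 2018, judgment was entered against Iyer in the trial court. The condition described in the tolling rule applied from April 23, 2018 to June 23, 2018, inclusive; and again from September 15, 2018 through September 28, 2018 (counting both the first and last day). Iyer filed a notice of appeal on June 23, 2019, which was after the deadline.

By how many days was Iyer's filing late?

20 days

1 year after March 19, 2018 is March 19, 2019.
From April 23, 2018 through June 23, 2018 inclusive is 62 days; tolling adds 62 days: March 19, 2019 + 62 days = May 20, 2019.
From September 15, 2018 through September 28, 2018 inclusive is 14 days; tolling adds 14 days: May 20, 2019 + 14 days = June 3, 2019.
The deadline is June 3, 2019; from June 3, 2019 to June 23, 2019 is 20 days.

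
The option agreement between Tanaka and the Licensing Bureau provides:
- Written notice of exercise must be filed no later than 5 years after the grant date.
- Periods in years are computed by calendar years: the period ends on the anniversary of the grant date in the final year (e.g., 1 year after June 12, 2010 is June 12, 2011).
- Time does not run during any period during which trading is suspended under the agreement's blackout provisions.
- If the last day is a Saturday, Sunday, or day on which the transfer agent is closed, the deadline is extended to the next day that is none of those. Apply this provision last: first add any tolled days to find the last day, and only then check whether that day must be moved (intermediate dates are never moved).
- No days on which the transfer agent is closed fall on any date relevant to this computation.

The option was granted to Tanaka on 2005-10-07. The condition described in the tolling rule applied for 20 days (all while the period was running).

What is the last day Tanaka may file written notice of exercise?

October 27, 2010

5 years after 2005-10-07 is October 7, 2010.
Tolling adds 20 days: October 7, 2010 + 20 days = October 27, 2010.
October 27, 2010 is a Wednesday and not a day on which the transfer agent is closed, so no extension applies.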